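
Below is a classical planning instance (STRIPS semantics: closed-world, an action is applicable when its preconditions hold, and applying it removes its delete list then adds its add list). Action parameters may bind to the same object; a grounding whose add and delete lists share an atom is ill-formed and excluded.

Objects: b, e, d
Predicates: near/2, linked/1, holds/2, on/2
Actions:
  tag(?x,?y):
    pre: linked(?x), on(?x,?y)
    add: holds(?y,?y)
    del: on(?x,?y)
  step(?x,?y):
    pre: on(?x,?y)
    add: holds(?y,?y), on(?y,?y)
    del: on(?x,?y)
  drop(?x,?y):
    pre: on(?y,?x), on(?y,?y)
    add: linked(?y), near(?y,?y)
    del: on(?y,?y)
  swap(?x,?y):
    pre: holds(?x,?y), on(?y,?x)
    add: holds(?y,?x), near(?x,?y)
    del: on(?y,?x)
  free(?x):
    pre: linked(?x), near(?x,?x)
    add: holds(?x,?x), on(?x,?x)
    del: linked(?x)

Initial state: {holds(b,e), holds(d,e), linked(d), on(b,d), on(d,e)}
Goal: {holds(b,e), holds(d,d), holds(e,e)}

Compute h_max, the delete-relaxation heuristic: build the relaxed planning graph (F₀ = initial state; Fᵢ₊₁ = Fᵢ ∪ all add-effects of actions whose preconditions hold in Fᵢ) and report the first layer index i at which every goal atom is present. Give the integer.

F0 = init (5 atoms)
F1 = F0 ∪ {holds(d,d), holds(e,e), on(d,d), on(e,e)}  (9 atoms)
goal ⊆ F1  ⇒  h_max = 1

1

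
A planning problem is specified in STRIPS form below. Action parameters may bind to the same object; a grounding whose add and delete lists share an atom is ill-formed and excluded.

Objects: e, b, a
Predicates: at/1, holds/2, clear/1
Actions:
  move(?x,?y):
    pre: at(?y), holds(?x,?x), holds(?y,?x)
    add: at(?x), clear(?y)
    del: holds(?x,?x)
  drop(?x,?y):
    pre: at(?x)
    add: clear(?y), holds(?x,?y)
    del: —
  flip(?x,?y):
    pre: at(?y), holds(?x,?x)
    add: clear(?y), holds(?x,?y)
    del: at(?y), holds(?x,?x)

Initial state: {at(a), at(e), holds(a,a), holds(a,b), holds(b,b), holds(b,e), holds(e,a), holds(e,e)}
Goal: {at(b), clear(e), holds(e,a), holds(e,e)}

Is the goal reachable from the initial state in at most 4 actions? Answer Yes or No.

Yes

1. move(b,a)  →  {at(a), at(b), at(e), clear(a), holds(a,a), holds(a,b), holds(b,e), holds(e,a), holds(e,e)}
2. move(a,e)  →  {at(a), at(b), at(e), clear(a), clear(e), holds(a,b), holds(b,e), holds(e,a), holds(e,e)}
optimal plan length = 2; 2 ≤ 4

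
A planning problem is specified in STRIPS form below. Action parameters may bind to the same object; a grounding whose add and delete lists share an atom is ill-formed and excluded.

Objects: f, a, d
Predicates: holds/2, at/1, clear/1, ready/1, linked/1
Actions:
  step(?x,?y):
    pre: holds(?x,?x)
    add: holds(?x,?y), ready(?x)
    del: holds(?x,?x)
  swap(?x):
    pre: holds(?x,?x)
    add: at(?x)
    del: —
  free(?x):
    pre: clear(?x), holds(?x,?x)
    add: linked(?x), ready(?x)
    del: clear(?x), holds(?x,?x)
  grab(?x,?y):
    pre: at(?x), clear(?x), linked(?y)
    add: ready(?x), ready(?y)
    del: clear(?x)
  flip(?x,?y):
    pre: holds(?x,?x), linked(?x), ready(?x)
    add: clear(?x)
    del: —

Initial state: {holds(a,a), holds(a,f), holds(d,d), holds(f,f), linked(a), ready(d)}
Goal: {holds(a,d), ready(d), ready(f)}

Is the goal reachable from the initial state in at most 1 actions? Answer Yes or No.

No

1. step(f,a)  →  {holds(a,a), holds(a,f), holds(d,d), holds(f,a), linked(a), ready(d), ready(f)}
2. step(a,d)  →  {holds(a,d), holds(a,f), holds(d,d), holds(f,a), linked(a), ready(a), ready(d), ready(f)}
optimal plan length = 2; 2 > 1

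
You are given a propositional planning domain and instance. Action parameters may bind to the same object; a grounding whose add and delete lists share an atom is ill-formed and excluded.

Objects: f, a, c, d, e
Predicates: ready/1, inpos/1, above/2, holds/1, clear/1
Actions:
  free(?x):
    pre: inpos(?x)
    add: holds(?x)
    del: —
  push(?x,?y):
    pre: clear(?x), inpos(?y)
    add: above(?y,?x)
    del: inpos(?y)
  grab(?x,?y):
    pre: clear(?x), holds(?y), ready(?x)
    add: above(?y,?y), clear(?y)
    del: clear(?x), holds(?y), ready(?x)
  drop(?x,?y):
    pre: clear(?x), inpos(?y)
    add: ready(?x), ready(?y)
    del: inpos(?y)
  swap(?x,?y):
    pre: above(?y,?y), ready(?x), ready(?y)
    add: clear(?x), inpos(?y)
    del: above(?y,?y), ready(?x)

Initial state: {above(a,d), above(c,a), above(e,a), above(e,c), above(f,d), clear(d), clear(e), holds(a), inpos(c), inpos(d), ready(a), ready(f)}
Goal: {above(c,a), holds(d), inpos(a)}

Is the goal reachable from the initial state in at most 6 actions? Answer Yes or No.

1. free(d)  →  {above(a,d), above(c,a), above(e,a), above(e,c), above(f,d), clear(d), clear(e), holds(a), holds(d), inpos(c), inpos(d), ready(a), ready(f)}
2. drop(d,c)  →  {above(a,d), above(c,a), above(e,a), above(e,c), above(f,d), clear(d), clear(e), holds(a), holds(d), inpos(d), ready(a), ready(c), ready(d), ready(f)}
3. grab(d,a)  →  {above(a,a), above(a,d), above(c,a), above(e,a), above(e,c), above(f,d), clear(a), clear(e), holds(d), inpos(d), ready(a), ready(c), ready(f)}
4. swap(f,a)  →  {above(a,d), above(c,a), above(e,a), above(e,c), above(f,d), clear(a), clear(e), clear(f), holds(d), inpos(a), inpos(d), ready(a), ready(c)}
optimal plan length = 4; 4 ≤ 6

Yes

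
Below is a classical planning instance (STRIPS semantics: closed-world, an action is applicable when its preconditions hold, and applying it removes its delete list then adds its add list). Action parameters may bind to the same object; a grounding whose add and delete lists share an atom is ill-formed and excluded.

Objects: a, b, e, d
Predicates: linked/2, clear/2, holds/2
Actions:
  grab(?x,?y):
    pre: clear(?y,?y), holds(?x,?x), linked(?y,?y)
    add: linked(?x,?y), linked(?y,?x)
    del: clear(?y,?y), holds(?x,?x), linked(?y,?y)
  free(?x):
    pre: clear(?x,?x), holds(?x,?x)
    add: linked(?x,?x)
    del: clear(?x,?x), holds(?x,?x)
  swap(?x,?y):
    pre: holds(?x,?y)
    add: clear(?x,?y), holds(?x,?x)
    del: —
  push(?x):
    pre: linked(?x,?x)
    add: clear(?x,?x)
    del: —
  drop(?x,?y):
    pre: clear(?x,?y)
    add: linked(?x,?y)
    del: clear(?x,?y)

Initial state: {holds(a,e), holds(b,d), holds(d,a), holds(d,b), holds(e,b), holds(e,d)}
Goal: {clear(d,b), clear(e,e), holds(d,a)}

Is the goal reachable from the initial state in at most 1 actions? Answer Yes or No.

1. swap(e,b)  →  {clear(e,b), holds(a,e), holds(b,d), holds(d,a), holds(d,b), holds(e,b), holds(e,d), holds(e,e)}
2. swap(e,e)  →  {clear(e,b), clear(e,e), holds(a,e), holds(b,d), holds(d,a), holds(d,b), holds(e,b), holds(e,d), holds(e,e)}
3. swap(d,b)  →  {clear(d,b), clear(e,b), clear(e,e), holds(a,e), holds(b,d), holds(d,a), holds(d,b), holds(d,d), holds(e,b), holds(e,d), holds(e,e)}
optimal plan length = 3; 3 > 1

No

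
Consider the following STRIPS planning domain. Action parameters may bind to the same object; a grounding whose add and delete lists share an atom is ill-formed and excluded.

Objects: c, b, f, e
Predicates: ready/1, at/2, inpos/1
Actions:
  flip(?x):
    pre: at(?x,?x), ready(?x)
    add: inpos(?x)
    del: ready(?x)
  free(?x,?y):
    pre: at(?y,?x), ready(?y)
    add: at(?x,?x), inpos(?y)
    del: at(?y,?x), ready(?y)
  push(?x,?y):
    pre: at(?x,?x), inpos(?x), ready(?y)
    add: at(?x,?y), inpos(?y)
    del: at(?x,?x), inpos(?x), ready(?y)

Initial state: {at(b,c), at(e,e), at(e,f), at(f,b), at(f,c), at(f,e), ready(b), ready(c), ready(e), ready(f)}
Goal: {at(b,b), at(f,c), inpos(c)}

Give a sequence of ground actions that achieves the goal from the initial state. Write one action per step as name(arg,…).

1. flip(e)  →  {at(b,c), at(e,e), at(e,f), at(f,b), at(f,c), at(f,e), inpos(e), ready(b), ready(c), ready(f)}
2. free(b,f)  →  {at(b,b), at(b,c), at(e,e), at(e,f), at(f,c), at(f,e), inpos(e), inpos(f), ready(b), ready(c)}
3. push(e,c)  →  {at(b,b), at(b,c), at(e,c), at(e,f), at(f,c), at(f,e), inpos(c), inpos(f), ready(b)}

flip(e); free(b,f); push(e,c)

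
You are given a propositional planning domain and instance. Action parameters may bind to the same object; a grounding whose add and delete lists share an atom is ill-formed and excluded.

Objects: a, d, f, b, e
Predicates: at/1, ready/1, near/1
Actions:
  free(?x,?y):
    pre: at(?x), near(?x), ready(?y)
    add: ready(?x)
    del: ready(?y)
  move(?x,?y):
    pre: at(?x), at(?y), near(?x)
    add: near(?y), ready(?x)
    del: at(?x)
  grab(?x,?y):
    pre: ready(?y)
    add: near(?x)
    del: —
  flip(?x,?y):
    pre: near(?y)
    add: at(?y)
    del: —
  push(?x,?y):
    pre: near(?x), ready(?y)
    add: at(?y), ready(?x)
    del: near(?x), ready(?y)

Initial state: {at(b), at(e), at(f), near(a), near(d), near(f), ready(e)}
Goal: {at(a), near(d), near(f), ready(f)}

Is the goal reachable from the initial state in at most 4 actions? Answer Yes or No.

1. free(f,e)  →  {at(b), at(e), at(f), near(a), near(d), near(f), ready(f)}
2. flip(a,a)  →  {at(a), at(b), at(e), at(f), near(a), near(d), near(f), ready(f)}
optimal plan length = 2; 2 ≤ 4

Yes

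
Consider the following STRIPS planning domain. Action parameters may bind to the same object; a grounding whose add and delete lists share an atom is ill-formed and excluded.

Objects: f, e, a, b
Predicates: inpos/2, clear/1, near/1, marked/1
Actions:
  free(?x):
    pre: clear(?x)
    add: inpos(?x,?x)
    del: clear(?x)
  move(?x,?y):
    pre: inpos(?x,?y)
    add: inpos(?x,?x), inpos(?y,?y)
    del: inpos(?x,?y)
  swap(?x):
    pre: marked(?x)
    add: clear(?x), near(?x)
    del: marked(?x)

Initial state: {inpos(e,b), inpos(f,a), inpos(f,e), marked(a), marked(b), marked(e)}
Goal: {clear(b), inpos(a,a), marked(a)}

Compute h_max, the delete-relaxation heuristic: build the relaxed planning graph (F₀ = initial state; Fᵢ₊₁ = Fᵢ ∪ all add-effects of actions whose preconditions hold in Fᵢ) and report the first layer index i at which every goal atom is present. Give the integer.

1

F0 = init (6 atoms)
F1 = F0 ∪ {clear(a), clear(b), clear(e), inpos(a,a), inpos(b,b), inpos(e,e), inpos(f,f), near(a), near(b), near(e)}  (16 atoms)
goal ⊆ F1  ⇒  h_max = 1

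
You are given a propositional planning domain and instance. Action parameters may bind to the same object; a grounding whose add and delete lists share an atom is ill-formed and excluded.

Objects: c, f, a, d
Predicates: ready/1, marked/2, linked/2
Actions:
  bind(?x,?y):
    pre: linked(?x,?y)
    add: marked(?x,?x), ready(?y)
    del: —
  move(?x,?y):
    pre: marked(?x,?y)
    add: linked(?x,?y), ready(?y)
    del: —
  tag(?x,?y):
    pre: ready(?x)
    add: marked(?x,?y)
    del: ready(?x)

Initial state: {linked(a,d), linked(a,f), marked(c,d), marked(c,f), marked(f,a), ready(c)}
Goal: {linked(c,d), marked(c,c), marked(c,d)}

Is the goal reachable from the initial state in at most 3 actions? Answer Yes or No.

1. move(c,d)  →  {linked(a,d), linked(a,f), linked(c,d), marked(c,d), marked(c,f), marked(f,a), ready(c), ready(d)}
2. bind(c,d)  →  {linked(a,d), linked(a,f), linked(c,d), marked(c,c), marked(c,d), marked(c,f), marked(f,a), ready(c), ready(d)}
optimal plan length = 2; 2 ≤ 3

Yes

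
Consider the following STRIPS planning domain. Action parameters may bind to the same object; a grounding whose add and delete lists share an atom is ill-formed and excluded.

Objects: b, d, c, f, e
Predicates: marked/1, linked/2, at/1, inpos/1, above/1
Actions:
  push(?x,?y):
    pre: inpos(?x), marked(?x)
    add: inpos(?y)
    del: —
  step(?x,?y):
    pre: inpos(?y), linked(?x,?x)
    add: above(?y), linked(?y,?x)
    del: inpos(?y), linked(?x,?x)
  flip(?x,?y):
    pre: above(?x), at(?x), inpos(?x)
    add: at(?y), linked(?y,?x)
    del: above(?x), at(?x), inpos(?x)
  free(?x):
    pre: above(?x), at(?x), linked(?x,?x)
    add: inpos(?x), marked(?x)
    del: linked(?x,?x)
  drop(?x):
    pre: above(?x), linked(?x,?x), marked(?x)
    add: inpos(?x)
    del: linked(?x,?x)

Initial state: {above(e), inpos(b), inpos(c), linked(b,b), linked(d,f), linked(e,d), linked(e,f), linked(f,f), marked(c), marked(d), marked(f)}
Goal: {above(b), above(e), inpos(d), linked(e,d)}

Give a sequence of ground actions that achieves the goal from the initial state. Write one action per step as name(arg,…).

1. push(c,d)  →  {above(e), inpos(b), inpos(c), inpos(d), linked(b,b), linked(d,f), linked(e,d), linked(e,f), linked(f,f), marked(c), marked(d), marked(f)}
2. step(f,b)  →  {above(b), above(e), inpos(c), inpos(d), linked(b,b), linked(b,f), linked(d,f), linked(e,d), linked(e,f), marked(c), marked(d), marked(f)}

push(c,d); step(f,b)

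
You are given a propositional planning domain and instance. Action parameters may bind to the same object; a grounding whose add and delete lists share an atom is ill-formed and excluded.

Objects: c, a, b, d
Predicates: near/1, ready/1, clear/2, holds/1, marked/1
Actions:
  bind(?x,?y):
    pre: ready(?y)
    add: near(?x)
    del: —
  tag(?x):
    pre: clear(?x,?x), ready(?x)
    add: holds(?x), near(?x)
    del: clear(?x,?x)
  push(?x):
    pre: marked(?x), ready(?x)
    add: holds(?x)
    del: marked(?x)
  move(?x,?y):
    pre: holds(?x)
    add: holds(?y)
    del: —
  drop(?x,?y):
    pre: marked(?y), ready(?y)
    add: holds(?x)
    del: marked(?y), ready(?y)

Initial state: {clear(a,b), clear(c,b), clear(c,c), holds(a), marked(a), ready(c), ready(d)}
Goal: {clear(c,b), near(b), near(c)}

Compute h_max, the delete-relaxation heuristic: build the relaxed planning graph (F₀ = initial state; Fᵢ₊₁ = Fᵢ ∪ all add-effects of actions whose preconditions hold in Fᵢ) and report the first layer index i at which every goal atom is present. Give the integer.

1

F0 = init (7 atoms)
F1 = F0 ∪ {holds(b), holds(c), holds(d), near(a), near(b), near(c), near(d)}  (14 atoms)
goal ⊆ F1  ⇒  h_max = 1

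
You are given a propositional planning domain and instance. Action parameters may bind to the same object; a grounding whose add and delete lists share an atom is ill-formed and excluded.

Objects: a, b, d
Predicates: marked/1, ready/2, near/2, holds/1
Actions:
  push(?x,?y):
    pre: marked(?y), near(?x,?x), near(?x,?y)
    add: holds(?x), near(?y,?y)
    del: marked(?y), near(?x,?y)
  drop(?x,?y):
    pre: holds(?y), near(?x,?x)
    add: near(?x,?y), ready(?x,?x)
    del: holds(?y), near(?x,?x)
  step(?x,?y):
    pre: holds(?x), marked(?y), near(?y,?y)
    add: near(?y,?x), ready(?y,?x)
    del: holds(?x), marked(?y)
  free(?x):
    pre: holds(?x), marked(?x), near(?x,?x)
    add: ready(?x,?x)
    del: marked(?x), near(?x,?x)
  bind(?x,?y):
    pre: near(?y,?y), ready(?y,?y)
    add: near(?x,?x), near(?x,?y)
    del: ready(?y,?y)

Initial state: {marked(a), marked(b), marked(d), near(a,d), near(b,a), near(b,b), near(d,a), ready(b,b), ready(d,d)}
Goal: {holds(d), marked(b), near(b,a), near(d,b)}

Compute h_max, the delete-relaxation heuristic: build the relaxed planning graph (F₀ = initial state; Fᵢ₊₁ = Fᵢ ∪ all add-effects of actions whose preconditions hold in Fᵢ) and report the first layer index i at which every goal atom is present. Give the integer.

2

F0 = init (9 atoms)
F1 = F0 ∪ {holds(b), near(a,a), near(a,b), near(d,b), near(d,d)}  (14 atoms)
F2 = F1 ∪ {holds(a), holds(d), near(b,d), ready(a,a), ready(a,b), ready(d,b)}  (20 atoms)
goal ⊆ F2  ⇒  h_max = 2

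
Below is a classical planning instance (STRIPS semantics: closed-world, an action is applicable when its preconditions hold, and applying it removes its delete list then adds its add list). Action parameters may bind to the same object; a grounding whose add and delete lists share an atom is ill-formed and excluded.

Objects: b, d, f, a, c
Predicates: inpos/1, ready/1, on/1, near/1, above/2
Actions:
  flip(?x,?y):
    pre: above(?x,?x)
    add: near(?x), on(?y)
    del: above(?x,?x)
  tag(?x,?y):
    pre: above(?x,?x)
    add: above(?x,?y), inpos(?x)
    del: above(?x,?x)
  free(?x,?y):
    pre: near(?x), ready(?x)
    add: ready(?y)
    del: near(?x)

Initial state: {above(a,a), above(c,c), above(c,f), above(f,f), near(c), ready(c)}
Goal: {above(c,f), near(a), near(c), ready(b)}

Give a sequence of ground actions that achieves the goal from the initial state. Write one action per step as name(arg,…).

1. flip(a,b)  →  {above(c,c), above(c,f), above(f,f), near(a), near(c), on(b), ready(c)}
2. free(c,b)  →  {above(c,c), above(c,f), above(f,f), near(a), on(b), ready(b), ready(c)}
3. flip(c,b)  →  {above(c,f), above(f,f), near(a), near(c), on(b), ready(b), ready(c)}

flip(a,b); free(c,b); flip(c,b)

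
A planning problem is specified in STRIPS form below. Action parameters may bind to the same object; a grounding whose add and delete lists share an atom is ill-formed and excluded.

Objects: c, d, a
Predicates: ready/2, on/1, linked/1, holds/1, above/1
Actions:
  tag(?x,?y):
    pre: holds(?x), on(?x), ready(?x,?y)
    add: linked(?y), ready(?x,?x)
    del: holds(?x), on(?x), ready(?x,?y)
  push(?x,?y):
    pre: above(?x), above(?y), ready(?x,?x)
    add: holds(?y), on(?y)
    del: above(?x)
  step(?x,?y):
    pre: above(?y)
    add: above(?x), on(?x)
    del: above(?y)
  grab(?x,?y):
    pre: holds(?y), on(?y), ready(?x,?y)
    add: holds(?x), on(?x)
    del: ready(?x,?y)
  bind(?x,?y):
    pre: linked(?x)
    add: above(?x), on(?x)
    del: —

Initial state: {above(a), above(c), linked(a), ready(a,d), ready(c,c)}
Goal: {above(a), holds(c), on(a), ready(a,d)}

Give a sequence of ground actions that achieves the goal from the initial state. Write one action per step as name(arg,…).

1. push(c,c)  →  {above(a), holds(c), linked(a), on(c), ready(a,d), ready(c,c)}
2. bind(a,c)  →  {above(a), holds(c), linked(a), on(a), on(c), ready(a,d), ready(c,c)}

push(c,c); bind(a,c)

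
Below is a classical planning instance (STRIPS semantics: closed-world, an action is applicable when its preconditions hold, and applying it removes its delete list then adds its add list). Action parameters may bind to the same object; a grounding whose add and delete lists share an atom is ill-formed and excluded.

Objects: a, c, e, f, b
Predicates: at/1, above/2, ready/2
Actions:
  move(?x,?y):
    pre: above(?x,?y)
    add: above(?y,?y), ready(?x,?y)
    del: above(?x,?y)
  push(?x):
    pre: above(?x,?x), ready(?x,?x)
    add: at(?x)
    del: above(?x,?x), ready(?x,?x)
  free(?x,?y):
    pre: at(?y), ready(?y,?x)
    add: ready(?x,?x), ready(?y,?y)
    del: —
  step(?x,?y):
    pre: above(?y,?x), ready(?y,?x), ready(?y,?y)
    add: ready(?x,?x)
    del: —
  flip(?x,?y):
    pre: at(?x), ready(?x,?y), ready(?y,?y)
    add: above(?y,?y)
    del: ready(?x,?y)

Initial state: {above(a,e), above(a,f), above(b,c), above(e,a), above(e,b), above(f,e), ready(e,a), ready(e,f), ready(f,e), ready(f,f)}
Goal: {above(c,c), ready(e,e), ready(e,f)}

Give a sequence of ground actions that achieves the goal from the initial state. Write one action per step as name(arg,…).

1. move(b,c)  →  {above(a,e), above(a,f), above(c,c), above(e,a), above(e,b), above(f,e), ready(b,c), ready(e,a), ready(e,f), ready(f,e), ready(f,f)}
2. step(e,f)  →  {above(a,e), above(a,f), above(c,c), above(e,a), above(e,b), above(f,e), ready(b,c), ready(e,a), ready(e,e), ready(e,f), ready(f,e), ready(f,f)}

move(b,c); step(e,f)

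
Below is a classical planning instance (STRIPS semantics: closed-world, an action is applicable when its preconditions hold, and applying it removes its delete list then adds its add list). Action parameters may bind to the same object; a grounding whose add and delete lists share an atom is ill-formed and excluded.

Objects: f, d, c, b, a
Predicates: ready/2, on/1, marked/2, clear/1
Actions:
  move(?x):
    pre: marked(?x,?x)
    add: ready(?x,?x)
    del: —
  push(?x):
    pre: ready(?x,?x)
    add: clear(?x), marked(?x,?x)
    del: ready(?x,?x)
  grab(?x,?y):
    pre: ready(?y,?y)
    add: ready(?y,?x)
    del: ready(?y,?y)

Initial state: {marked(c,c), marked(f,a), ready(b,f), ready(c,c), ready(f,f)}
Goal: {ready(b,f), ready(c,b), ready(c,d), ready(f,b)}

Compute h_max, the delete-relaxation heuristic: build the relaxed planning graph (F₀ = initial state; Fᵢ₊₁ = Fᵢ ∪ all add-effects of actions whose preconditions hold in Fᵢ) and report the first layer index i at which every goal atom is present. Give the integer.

1

F0 = init (5 atoms)
F1 = F0 ∪ {clear(c), clear(f), marked(f,f), ready(c,a), ready(c,b), ready(c,d), ready(c,f), ready(f,a), ready(f,b), ready(f,c), ready(f,d)}  (16 atoms)
goal ⊆ F1  ⇒  h_max = 1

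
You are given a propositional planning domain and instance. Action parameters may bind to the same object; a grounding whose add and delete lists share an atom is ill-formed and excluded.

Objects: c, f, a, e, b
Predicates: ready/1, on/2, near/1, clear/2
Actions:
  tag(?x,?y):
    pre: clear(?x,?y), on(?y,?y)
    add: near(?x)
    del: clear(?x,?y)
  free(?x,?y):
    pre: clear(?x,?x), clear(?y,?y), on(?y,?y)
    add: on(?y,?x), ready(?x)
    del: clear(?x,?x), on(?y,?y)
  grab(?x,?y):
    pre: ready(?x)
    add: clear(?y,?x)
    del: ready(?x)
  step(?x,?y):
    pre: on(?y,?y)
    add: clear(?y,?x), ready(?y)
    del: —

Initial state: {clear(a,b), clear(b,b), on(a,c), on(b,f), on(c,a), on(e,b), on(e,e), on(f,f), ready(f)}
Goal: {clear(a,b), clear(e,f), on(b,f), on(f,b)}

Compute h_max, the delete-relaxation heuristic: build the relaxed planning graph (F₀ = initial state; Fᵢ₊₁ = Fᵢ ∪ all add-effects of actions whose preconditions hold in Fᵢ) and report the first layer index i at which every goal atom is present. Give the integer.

F0 = init (9 atoms)
F1 = F0 ∪ {clear(a,f), clear(b,f), clear(c,f), clear(e,a), clear(e,b), clear(e,c), clear(e,e), clear(e,f), clear(f,a), clear(f,b), clear(f,c), clear(f,e), clear(f,f), ready(e)}  (23 atoms)
F2 = F1 ∪ {clear(a,e), clear(b,e), clear(c,e), near(a), near(b), near(c), near(e), near(f), on(e,f), on(f,b), on(f,e), ready(b)}  (35 atoms)
goal ⊆ F2  ⇒  h_max = 2

2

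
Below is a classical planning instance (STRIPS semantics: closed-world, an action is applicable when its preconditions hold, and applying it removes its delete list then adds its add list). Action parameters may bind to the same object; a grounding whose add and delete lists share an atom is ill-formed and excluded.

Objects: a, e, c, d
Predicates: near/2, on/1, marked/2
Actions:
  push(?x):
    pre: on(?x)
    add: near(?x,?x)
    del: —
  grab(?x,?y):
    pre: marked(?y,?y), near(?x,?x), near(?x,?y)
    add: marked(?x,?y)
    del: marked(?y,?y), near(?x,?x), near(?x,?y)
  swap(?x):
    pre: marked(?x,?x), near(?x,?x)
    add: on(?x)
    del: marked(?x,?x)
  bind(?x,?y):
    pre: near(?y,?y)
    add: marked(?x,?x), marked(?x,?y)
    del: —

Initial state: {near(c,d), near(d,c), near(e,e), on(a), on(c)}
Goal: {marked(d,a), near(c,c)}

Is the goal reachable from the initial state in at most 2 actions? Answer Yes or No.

1. push(a)  →  {near(a,a), near(c,d), near(d,c), near(e,e), on(a), on(c)}
2. push(c)  →  {near(a,a), near(c,c), near(c,d), near(d,c), near(e,e), on(a), on(c)}
3. bind(d,a)  →  {marked(d,a), marked(d,d), near(a,a), near(c,c), near(c,d), near(d,c), near(e,e), on(a), on(c)}
optimal plan length = 3; 3 > 2

No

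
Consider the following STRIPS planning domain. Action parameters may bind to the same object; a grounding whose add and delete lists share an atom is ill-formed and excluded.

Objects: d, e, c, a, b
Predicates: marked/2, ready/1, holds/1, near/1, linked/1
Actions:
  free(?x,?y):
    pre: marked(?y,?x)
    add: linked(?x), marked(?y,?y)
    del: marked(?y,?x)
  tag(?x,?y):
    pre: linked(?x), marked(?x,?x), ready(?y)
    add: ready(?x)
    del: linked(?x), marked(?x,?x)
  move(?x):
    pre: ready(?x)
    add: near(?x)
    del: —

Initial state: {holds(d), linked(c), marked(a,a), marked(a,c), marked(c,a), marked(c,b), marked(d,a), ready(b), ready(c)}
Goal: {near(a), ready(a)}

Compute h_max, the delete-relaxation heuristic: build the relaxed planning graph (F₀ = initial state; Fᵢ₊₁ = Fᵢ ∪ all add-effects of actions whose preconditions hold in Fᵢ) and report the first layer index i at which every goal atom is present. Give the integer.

F0 = init (9 atoms)
F1 = F0 ∪ {linked(a), linked(b), marked(c,c), marked(d,d), near(b), near(c)}  (15 atoms)
F2 = F1 ∪ {ready(a)}  (16 atoms)
F3 = F2 ∪ {near(a)}  (17 atoms)
goal ⊆ F3  ⇒  h_max = 3

3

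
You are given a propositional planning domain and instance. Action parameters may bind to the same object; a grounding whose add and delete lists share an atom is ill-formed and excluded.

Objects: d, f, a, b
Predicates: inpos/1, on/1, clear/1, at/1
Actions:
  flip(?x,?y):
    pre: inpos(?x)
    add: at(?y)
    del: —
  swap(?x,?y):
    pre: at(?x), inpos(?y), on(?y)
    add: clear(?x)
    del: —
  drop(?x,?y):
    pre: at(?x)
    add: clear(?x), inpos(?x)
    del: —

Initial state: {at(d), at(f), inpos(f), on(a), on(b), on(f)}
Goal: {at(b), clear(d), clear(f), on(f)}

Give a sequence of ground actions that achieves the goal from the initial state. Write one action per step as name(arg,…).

1. flip(f,b)  →  {at(b), at(d), at(f), inpos(f), on(a), on(b), on(f)}
2. swap(d,f)  →  {at(b), at(d), at(f), clear(d), inpos(f), on(a), on(b), on(f)}
3. swap(f,f)  →  {at(b), at(d), at(f), clear(d), clear(f), inpos(f), on(a), on(b), on(f)}

flip(f,b); swap(d,f); swap(f,f)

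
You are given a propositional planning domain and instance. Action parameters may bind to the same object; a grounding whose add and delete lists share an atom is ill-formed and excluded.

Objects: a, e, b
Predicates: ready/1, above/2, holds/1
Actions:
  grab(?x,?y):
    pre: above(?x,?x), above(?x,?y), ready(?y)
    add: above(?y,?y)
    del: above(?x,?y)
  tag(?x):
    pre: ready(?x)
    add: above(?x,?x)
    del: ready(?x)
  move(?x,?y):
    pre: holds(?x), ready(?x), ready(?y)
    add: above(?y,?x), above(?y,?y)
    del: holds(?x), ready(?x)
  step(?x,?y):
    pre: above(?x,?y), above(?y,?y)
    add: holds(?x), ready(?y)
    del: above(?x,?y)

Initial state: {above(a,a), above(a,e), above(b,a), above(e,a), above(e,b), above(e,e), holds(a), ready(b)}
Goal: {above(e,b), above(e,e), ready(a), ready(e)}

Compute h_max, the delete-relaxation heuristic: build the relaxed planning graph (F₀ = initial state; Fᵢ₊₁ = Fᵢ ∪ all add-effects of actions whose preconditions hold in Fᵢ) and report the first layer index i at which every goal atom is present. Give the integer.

1

F0 = init (8 atoms)
F1 = F0 ∪ {above(b,b), holds(b), holds(e), ready(a), ready(e)}  (13 atoms)
goal ⊆ F1  ⇒  h_max = 1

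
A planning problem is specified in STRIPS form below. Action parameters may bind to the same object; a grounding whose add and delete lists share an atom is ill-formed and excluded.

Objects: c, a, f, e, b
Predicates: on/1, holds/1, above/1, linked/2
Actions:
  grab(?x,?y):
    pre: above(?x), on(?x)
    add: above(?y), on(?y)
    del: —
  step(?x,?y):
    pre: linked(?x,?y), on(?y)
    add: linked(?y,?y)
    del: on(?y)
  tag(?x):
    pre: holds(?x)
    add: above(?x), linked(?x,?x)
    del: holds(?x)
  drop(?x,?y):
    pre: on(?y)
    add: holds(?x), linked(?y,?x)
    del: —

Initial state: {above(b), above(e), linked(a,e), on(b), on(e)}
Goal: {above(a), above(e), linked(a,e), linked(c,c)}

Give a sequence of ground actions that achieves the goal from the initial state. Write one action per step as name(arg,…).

1. grab(e,c)  →  {above(b), above(c), above(e), linked(a,e), on(b), on(c), on(e)}
2. grab(c,a)  →  {above(a), above(b), above(c), above(e), linked(a,e), on(a), on(b), on(c), on(e)}
3. drop(c,c)  →  {above(a), above(b), above(c), above(e), holds(c), linked(a,e), linked(c,c), on(a), on(b), on(c), on(e)}

grab(e,c); grab(c,a); drop(c,c)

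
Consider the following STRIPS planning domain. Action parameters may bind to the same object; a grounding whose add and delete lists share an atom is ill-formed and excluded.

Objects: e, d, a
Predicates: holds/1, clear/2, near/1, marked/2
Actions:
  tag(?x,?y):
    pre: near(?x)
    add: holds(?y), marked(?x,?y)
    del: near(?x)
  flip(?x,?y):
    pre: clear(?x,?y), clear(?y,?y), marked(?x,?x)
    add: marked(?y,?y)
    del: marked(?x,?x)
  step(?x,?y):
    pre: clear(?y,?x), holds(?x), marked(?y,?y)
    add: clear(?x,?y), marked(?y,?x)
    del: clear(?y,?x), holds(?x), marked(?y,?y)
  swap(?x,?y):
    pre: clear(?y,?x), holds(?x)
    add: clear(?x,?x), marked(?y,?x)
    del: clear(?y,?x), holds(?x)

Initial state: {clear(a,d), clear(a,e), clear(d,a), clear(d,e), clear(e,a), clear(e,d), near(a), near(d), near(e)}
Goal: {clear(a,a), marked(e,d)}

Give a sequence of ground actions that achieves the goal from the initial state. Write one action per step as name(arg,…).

tag(e,d); tag(d,a); swap(a,e)

1. tag(e,d)  →  {clear(a,d), clear(a,e), clear(d,a), clear(d,e), clear(e,a), clear(e,d), holds(d), marked(e,d), near(a), near(d)}
2. tag(d,a)  →  {clear(a,d), clear(a,e), clear(d,a), clear(d,e), clear(e,a), clear(e,d), holds(a), holds(d), marked(d,a), marked(e,d), near(a)}
3. swap(a,e)  →  {clear(a,a), clear(a,d), clear(a,e), clear(d,a), clear(d,e), clear(e,d), holds(d), marked(d,a), marked(e,a), marked(e,d), near(a)}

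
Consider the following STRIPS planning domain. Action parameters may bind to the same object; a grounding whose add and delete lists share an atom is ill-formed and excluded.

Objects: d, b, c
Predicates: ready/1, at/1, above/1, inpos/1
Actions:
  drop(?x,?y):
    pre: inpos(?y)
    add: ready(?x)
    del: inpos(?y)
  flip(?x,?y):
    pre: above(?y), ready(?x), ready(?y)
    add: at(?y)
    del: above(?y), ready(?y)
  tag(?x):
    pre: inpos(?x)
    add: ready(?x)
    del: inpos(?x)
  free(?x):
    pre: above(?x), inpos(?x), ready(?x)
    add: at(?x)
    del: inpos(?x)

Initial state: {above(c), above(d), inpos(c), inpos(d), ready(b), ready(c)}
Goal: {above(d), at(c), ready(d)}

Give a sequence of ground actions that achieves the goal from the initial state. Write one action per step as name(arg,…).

1. drop(d,d)  →  {above(c), above(d), inpos(c), ready(b), ready(c), ready(d)}
2. flip(d,c)  →  {above(d), at(c), inpos(c), ready(b), ready(d)}

drop(d,d); flip(d,c)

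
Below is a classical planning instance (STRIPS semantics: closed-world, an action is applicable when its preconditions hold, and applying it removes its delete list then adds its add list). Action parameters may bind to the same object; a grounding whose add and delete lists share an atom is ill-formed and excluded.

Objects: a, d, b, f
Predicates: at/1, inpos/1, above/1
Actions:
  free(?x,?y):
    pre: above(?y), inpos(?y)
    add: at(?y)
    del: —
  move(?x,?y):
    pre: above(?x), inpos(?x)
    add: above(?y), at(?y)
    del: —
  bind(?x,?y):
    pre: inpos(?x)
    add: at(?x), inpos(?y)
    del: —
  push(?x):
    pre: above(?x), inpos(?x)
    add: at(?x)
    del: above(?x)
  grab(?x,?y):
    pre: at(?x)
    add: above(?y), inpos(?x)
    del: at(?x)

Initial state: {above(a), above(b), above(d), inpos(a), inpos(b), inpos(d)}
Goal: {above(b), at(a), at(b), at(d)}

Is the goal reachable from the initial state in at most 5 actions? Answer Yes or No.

Yes

1. free(a,a)  →  {above(a), above(b), above(d), at(a), inpos(a), inpos(b), inpos(d)}
2. free(a,d)  →  {above(a), above(b), above(d), at(a), at(d), inpos(a), inpos(b), inpos(d)}
3. free(a,b)  →  {above(a), above(b), above(d), at(a), at(b), at(d), inpos(a), inpos(b), inpos(d)}
optimal plan length = 3; 3 ≤ 5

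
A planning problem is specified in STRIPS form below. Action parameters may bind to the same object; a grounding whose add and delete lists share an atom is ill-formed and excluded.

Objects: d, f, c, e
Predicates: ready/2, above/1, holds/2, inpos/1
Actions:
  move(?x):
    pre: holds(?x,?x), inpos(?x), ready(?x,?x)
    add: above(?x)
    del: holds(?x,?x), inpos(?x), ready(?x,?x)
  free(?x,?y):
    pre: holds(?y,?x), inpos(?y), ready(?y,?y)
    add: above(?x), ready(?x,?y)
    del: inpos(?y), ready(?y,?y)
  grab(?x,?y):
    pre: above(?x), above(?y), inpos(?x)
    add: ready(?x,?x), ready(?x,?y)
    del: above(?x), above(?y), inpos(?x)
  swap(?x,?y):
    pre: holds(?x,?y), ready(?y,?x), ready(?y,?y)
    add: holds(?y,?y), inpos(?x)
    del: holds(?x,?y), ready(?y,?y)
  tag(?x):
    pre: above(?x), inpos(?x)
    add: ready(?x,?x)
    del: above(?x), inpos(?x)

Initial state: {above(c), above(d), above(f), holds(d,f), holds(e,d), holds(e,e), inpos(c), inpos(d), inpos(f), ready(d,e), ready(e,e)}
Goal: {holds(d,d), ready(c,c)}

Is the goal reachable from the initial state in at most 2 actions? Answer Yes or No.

1. grab(d,d)  →  {above(c), above(f), holds(d,f), holds(e,d), holds(e,e), inpos(c), inpos(f), ready(d,d), ready(d,e), ready(e,e)}
2. grab(c,f)  →  {holds(d,f), holds(e,d), holds(e,e), inpos(f), ready(c,c), ready(c,f), ready(d,d), ready(d,e), ready(e,e)}
3. swap(e,d)  →  {holds(d,d), holds(d,f), holds(e,e), inpos(e), inpos(f), ready(c,c), ready(c,f), ready(d,e), ready(e,e)}
optimal plan length = 3; 3 > 2

No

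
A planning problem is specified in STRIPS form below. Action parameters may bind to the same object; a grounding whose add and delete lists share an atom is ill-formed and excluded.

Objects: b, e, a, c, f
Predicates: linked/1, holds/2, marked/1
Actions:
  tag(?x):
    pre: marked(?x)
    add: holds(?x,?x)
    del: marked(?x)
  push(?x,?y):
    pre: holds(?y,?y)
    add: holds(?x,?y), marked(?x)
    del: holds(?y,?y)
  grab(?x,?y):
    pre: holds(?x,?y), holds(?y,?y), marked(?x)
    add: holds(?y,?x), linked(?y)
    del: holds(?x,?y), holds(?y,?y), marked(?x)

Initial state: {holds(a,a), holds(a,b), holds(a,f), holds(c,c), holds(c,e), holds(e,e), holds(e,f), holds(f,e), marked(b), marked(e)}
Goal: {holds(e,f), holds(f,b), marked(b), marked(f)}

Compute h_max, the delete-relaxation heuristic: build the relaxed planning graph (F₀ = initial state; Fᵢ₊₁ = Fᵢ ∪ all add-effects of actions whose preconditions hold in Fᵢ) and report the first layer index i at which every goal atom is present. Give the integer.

F0 = init (10 atoms)
F1 = F0 ∪ {holds(a,c), holds(a,e), holds(b,a), holds(b,b), holds(b,c), holds(b,e), holds(c,a), holds(e,a), holds(e,c), holds(f,a), holds(f,c), marked(a), marked(c), marked(f)}  (24 atoms)
F2 = F1 ∪ {holds(c,b), holds(c,f), holds(e,b), holds(f,b), holds(f,f), linked(a), linked(b), linked(c), linked(e)}  (33 atoms)
goal ⊆ F2  ⇒  h_max = 2

2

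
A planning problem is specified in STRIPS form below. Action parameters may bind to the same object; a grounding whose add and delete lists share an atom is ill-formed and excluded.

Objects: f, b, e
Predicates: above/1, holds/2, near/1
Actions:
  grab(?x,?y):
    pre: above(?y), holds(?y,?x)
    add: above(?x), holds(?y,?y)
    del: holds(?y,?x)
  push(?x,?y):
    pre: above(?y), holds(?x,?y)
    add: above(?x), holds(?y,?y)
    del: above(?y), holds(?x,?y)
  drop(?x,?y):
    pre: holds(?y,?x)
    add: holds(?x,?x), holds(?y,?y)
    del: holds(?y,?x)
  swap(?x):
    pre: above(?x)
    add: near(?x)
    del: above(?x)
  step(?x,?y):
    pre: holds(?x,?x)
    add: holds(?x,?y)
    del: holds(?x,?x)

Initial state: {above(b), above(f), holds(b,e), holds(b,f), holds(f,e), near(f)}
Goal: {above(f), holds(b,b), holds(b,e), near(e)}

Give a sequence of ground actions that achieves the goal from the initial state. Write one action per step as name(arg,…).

grab(f,b); grab(e,f); swap(e)

1. grab(f,b)  →  {above(b), above(f), holds(b,b), holds(b,e), holds(f,e), near(f)}
2. grab(e,f)  →  {above(b), above(e), above(f), holds(b,b), holds(b,e), holds(f,f), near(f)}
3. swap(e)  →  {above(b), above(f), holds(b,b), holds(b,e), holds(f,f), near(e), near(f)}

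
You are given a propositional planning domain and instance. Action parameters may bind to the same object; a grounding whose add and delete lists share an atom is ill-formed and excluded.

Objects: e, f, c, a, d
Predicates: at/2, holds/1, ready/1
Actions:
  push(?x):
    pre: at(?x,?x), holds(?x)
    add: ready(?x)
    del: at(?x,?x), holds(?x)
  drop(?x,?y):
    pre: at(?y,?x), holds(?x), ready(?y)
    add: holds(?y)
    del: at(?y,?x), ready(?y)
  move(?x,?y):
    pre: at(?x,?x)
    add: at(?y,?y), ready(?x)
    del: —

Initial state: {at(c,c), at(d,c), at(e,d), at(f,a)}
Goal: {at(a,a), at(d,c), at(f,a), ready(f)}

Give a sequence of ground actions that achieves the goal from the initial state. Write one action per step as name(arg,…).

1. move(c,f)  →  {at(c,c), at(d,c), at(e,d), at(f,a), at(f,f), ready(c)}
2. move(f,a)  →  {at(a,a), at(c,c), at(d,c), at(e,d), at(f,a), at(f,f), ready(c), ready(f)}

move(c,f); move(f,a)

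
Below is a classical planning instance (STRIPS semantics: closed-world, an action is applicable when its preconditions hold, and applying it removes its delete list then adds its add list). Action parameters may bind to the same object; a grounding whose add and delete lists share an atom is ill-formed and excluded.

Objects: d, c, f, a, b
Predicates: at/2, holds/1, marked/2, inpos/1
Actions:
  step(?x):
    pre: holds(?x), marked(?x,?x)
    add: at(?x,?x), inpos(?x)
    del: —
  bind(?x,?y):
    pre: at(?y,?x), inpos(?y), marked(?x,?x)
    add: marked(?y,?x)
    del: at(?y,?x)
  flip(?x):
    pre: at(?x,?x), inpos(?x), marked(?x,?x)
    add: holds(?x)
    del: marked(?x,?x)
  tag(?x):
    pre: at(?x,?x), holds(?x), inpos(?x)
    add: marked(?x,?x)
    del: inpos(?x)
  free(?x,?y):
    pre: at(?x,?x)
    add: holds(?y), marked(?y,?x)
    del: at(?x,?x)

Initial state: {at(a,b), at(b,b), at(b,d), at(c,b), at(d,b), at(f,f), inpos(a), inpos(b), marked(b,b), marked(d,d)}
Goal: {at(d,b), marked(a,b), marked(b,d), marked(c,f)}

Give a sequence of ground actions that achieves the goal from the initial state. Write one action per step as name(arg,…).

1. bind(d,b)  →  {at(a,b), at(b,b), at(c,b), at(d,b), at(f,f), inpos(a), inpos(b), marked(b,b), marked(b,d), marked(d,d)}
2. bind(b,a)  →  {at(b,b), at(c,b), at(d,b), at(f,f), inpos(a), inpos(b), marked(a,b), marked(b,b), marked(b,d), marked(d,d)}
3. free(f,c)  →  {at(b,b), at(c,b), at(d,b), holds(c), inpos(a), inpos(b), marked(a,b), marked(b,b), marked(b,d), marked(c,f), marked(d,d)}

bind(d,b); bind(b,a); free(f,c)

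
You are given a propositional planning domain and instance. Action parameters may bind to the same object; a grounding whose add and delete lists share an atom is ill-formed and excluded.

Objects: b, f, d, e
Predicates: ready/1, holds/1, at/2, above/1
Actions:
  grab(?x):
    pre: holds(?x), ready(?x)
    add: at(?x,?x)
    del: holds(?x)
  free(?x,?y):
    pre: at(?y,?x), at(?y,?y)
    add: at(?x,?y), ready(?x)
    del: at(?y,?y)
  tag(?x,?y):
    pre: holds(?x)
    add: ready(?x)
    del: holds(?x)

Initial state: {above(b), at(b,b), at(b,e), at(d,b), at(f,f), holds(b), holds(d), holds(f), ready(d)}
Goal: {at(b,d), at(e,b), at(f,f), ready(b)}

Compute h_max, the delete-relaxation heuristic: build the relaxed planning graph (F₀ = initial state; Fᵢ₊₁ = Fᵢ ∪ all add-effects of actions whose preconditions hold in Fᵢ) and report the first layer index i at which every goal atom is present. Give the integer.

2

F0 = init (9 atoms)
F1 = F0 ∪ {at(d,d), at(e,b), ready(b), ready(e), ready(f)}  (14 atoms)
F2 = F1 ∪ {at(b,d)}  (15 atoms)
goal ⊆ F2  ⇒  h_max = 2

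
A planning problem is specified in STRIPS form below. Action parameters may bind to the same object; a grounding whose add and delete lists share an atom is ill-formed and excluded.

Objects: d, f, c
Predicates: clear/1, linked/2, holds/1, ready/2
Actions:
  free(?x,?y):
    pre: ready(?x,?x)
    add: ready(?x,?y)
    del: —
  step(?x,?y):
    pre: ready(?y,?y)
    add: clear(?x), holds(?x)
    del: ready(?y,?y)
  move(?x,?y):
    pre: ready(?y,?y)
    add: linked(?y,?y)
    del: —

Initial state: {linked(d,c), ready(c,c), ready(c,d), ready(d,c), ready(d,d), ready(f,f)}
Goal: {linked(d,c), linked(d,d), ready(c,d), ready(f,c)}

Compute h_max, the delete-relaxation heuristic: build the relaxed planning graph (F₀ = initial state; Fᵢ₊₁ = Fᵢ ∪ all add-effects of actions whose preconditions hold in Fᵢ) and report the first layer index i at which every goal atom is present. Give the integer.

F0 = init (6 atoms)
F1 = F0 ∪ {clear(c), clear(d), clear(f), holds(c), holds(d), holds(f), linked(c,c), linked(d,d), linked(f,f), ready(c,f), ready(d,f), ready(f,c), ready(f,d)}  (19 atoms)
goal ⊆ F1  ⇒  h_max = 1

1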